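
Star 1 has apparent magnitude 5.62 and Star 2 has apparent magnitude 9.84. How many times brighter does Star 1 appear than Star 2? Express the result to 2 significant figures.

49

Δm = 5.62 − (9.84) = -4.22
Flux ratio = 10^(−0.4 Δm) = 10^(−0.4 × -4.22) = 10^1.688 = 48.75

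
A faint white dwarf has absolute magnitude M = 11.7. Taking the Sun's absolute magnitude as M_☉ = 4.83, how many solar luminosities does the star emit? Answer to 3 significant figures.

M − M_☉ = 11.7 − 4.83 = 6.870
L/L_☉ = 10^(−0.4 (M − M_☉)) = 10^-2.748 = 1.786×10^-3

L/L_☉ ≈ 1.79×10^-3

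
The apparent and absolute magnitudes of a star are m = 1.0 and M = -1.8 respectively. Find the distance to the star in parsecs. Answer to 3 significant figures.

Distance modulus: m − M = 1.0 − (-1.8) = 2.800
m − M = 5 log₁₀ d − 5
log₁₀ d = (m − M)/5 + 1 = 1.5600
d = 10^1.5600 = 36.31 pc

d ≈ 36.3 pc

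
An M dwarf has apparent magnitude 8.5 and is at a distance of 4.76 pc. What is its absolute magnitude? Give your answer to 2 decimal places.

5 log₁₀(d/10 pc) = 5 log₁₀(4.760) − 5 = -1.612
M = m − 5 log₁₀(d/10) = 8.5 + 1.612 = 10.112

M ≈ 10.11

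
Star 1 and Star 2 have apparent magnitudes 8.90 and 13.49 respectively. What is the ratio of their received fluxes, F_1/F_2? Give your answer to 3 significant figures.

Δm = 8.90 − (13.49) = -4.59
Flux ratio = 10^(−0.4 Δm) = 10^(−0.4 × -4.59) = 10^1.836 = 68.55

F_1/F_2 ≈ 68.5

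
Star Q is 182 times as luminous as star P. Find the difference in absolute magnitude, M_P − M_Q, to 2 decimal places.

Pogson: ΔM = −2.5 log₁₀(ratio) = −2.5 log₁₀(182) = −2.5 × 2.2601 = -5.650
Star Q is brighter so has the smaller magnitude: M_P − M_Q is positive.

M_P − M_Q ≈ 5.65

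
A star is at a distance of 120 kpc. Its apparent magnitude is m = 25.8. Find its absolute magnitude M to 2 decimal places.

d = 120 kpc = 120000 pc
5 log₁₀(d/10 pc) = 5 log₁₀(120000) − 5 = 20.396
M = m − 5 log₁₀(d/10) = 25.8 − 20.396 = 5.404

M ≈ 5.40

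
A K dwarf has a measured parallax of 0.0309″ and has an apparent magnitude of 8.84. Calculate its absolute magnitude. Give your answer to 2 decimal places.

d = 1/p = 1/0.0309″ = 32.36 pc
5 log₁₀(d/10 pc) = 5 log₁₀(32.36) − 5 = 2.550
M = m − 5 log₁₀(d/10) = 8.84 − 2.550 = 6.290

M ≈ 6.29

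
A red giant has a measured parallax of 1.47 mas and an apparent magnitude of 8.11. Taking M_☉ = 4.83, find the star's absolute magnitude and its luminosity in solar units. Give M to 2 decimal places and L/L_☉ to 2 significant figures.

d = 1/p = 1000/1.47 mas = 680.3 pc
M = m − 5 log₁₀ d + 5 = 8.11 − 5·2.8327 + 5 = -1.053
M − M_☉ = -1.053 − 4.83 = -5.883
L/L_☉ = 10^(−0.4 × -5.883) = 225.6

M ≈ -1.05; L/L_☉ ≈ 230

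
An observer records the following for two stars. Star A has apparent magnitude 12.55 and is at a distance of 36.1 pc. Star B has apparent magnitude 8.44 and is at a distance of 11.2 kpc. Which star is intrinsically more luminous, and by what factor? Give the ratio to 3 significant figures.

Star B is more luminous, by a factor of 4.24×10^6.

Star A: M = m − 5 log₁₀ d + 5 = 12.55 − 5·1.5575 + 5 = 9.762
Star B: d = 11.2 kpc = 11200 pc
Star B: M = m − 5 log₁₀ d + 5 = 8.44 − 5·4.0492 + 5 = -6.806
ΔM = M_A − M_B = 9.762 − (-6.806) = 16.569; smaller M is more luminous → Star B.
L ratio = 10^(0.4 |ΔM|) = 10^6.627 = 4.241×10^6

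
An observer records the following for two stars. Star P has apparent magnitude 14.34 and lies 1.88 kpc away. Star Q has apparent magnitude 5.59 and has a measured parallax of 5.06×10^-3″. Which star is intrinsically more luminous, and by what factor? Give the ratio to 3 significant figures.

Star P: d = 1.88 kpc = 1880 pc
Star P: M = m − 5 log₁₀ d + 5 = 14.34 − 5·3.2742 + 5 = 2.969
Star Q: d = 1/p = 1/5.06×10^-3″ = 197.6 pc
Star Q: M = m − 5 log₁₀ d + 5 = 5.59 − 5·2.2958 + 5 = -0.889
ΔM = M_P − M_Q = 2.969 − (-0.889) = 3.858; smaller M is more luminous → Star Q.
L ratio = 10^(0.4 |ΔM|) = 10^1.543 = 34.94

Star Q is more luminous, by a factor of 34.9.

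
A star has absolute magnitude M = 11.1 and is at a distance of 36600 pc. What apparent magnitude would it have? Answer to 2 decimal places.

m ≈ 28.92

m = M + 5 log₁₀ d − 5 = 11.1 + 5·4.5635 − 5 = 28.917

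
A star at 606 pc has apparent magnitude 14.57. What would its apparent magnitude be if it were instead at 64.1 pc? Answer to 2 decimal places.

m ≈ 9.69

Flux ∝ 1/d², so Δm = 5 log₁₀(d₂/d₁) = 5 log₁₀(64.1/606) = -4.878
m₂ = m₁ + Δm = 14.57 + (-4.878) = 9.692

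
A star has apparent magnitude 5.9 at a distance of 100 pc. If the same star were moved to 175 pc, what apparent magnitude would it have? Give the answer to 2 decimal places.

m ≈ 7.12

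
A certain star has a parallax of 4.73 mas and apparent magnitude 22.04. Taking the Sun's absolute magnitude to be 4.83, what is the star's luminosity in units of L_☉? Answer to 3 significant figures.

L/L_☉ ≈ 5.84×10^-5

d = 1/p = 1000/4.73 mas = 211.4 pc
M = m − 5 log₁₀ d + 5 = 22.04 − 5·2.3251 + 5 = 15.414
M − M_☉ = 15.414 − 4.83 = 10.584
L/L_☉ = 10^(−0.4 × 10.584) = 5.838×10^-5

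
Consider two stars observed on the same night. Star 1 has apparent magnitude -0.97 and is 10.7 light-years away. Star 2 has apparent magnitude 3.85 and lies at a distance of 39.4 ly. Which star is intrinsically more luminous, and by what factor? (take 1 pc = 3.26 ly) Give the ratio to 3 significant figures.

Star 1 is more luminous, by a factor of 6.25.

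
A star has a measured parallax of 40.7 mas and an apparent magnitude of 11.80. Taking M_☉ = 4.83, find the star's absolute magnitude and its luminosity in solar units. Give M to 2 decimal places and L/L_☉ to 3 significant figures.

d = 1/p = 1000/40.7 mas = 24.57 pc
M = m − 5 log₁₀ d + 5 = 11.80 − 5·1.3904 + 5 = 9.848
M − M_☉ = 9.848 − 4.83 = 5.018
L/L_☉ = 10^(−0.4 × 5.018) = 9.836×10^-3

M ≈ 9.85; L/L_☉ ≈ 9.84×10^-3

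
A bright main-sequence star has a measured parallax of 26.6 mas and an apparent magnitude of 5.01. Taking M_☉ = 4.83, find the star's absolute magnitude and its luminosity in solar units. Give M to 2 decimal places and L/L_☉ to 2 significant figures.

M ≈ 2.13; L/L_☉ ≈ 12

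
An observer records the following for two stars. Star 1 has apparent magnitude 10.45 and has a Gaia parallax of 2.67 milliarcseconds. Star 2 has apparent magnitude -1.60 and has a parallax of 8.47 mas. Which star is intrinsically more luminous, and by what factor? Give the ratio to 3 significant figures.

Star 1: p = 2.67 mas = 2.67×10^-3″ → d = 1/p = 374.5 pc
Star 1: M = m − 5 log₁₀ d + 5 = 10.45 − 5·2.5735 + 5 = 2.583
Star 2: p = 8.47 mas = 8.47×10^-3″ → d = 1/p = 118.1 pc
Star 2: M = m − 5 log₁₀ d + 5 = -1.60 − 5·2.0721 + 5 = -6.961
ΔM = M_1 − M_2 = 2.583 − (-6.961) = 9.543; smaller M is more luminous → Star 2.
L ratio = 10^(0.4 |ΔM|) = 10^3.817 = 6565

Star 2 is more luminous, by a factor of 6570.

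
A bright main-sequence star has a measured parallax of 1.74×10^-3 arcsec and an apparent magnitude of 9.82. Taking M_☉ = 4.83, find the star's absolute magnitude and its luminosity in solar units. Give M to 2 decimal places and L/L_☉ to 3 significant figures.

d = 1/p = 1/1.74×10^-3″ = 574.7 pc
M = m − 5 log₁₀ d + 5 = 9.82 − 5·2.7595 + 5 = 1.023
M − M_☉ = 1.023 − 4.83 = -3.807
L/L_☉ = 10^(−0.4 × -3.807) = 33.34

M ≈ 1.02; L/L_☉ ≈ 33.3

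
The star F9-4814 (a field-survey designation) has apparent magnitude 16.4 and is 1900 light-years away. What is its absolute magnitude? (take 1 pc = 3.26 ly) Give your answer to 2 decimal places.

d = 1900 ly / 3.26 = 582.8 pc
5 log₁₀(d/10 pc) = 5 log₁₀(582.8) − 5 = 8.828
M = m − 5 log₁₀(d/10) = 16.4 − 8.828 = 7.572

M ≈ 7.57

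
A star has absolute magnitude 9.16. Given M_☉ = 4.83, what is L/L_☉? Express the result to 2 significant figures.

M − M_☉ = 9.16 − 4.83 = 4.330
L/L_☉ = 10^(−0.4 (M − M_☉)) = 10^-1.732 = 0.01854

L/L_☉ ≈ 0.019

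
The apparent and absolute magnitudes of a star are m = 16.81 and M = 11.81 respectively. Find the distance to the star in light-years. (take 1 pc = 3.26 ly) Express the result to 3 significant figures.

Distance modulus: m − M = 16.81 − (11.81) = 5.000
m − M = 5 log₁₀ d − 5
log₁₀ d = (m − M)/5 + 1 = 2.0000
d = 10^2.0000 = 100.0 pc
= 326.0 ly

d ≈ 326 ly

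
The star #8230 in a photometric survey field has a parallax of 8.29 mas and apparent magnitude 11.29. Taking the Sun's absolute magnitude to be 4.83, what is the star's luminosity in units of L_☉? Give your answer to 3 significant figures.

L/L_☉ ≈ 0.379

d = 1/p = 1000/8.29 mas = 120.6 pc
M = m − 5 log₁₀ d + 5 = 11.29 − 5·2.0814 + 5 = 5.883
M − M_☉ = 5.883 − 4.83 = 1.053
L/L_☉ = 10^(−0.4 × 1.053) = 0.3792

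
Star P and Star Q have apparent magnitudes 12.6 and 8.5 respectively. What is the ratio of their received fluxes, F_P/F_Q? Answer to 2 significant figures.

F_P/F_Q ≈ 0.023

Magnitude difference = 4.1
Flux ratio = 10^(−0.4 Δm) = 10^(−0.4 × 4.1) = 10^-1.640 = 0.02291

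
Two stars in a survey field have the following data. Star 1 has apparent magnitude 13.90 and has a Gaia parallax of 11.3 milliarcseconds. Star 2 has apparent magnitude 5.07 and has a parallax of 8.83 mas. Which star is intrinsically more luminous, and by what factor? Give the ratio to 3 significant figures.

Star 1: p = 11.3 mas = 0.0113″ → d = 1/p = 88.50 pc
Star 1: M = m − 5 log₁₀ d + 5 = 13.90 − 5·1.9469 + 5 = 9.165
Star 2: p = 8.83 mas = 8.83×10^-3″ → d = 1/p = 113.3 pc
Star 2: M = m − 5 log₁₀ d + 5 = 5.07 − 5·2.0540 + 5 = -0.200
ΔM = M_1 − M_2 = 9.165 − (-0.200) = 9.366; smaller M is more luminous → Star 2.
L ratio = 10^(0.4 |ΔM|) = 10^3.746 = 5575

Star 2 is more luminous, by a factor of 5570.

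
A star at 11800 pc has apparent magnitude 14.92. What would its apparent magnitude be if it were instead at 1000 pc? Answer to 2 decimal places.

m ≈ 9.56

Flux ∝ 1/d², so Δm = 5 log₁₀(d₂/d₁) = 5 log₁₀(1000/11800) = -5.359
m₂ = m₁ + Δm = 14.92 + (-5.359) = 9.561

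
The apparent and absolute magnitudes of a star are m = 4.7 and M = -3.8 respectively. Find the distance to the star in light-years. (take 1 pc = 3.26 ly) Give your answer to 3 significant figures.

d ≈ 1630 ly

μ = m − M = 8.500
m − M = 5 log₁₀ d − 5
log₁₀ d = (m − M)/5 + 1 = 2.7000
d = 10^2.7000 = 501.2 pc
= 1634 ly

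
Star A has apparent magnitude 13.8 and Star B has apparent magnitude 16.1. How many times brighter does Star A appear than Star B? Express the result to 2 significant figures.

Magnitude difference = -2.3
Flux ratio = 10^(−0.4 Δm) = 10^(−0.4 × -2.3) = 10^0.920 = 8.318

8.3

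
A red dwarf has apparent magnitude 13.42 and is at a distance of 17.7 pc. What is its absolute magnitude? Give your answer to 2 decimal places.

5 log₁₀(d/10 pc) = 5 log₁₀(17.70) − 5 = 1.240
M = m − 5 log₁₀(d/10) = 13.42 − 1.240 = 12.180

M ≈ 12.18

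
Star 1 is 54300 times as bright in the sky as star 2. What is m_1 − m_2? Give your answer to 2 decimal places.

m_1 − m_2 ≈ -11.84

Pogson: Δm = −2.5 log₁₀(ratio) = −2.5 log₁₀(54300) = −2.5 × 4.7348 = -11.837
Star 1 is brighter, so it has the smaller magnitude: the difference is negative.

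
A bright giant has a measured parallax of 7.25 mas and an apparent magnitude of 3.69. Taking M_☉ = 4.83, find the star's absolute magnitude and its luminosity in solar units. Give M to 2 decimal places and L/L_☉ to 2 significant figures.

M ≈ -2.01; L/L_☉ ≈ 540

d = 1/p = 1000/7.25 mas = 137.9 pc
M = m − 5 log₁₀ d + 5 = 3.69 − 5·2.1397 + 5 = -2.008
M − M_☉ = -2.008 − 4.83 = -6.838
L/L_☉ = 10^(−0.4 × -6.838) = 543.7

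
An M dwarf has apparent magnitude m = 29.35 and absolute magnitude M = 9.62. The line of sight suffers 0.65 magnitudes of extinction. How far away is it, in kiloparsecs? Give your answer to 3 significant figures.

d ≈ 65.5 kpc

m − M = 5 log₁₀(d/10 pc) + A  ⇒  29.35 − (9.62) − 0.65 = 5 log₁₀(d/10)
19.080 = 5 log₁₀(d/10)
log₁₀ d = (m − M − A)/5 + 1 = 4.8160
d = 10^4.8160 = 65460 pc
= 65.46 kpc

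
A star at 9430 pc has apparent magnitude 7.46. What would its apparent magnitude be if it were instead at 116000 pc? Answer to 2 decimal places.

Flux ∝ 1/d², so Δm = 5 log₁₀(d₂/d₁) = 5 log₁₀(116000/9430) = 5.450
m₂ = m₁ + Δm = 7.46 + (5.450) = 12.910

m ≈ 12.91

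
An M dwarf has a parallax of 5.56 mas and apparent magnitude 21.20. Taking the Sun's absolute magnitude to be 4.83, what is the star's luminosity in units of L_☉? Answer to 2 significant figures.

d = 1/p = 1000/5.56 mas = 179.9 pc
M = m − 5 log₁₀ d + 5 = 21.20 − 5·2.2549 + 5 = 14.925
M − M_☉ = 14.925 − 4.83 = 10.095
L/L_☉ = 10^(−0.4 × 10.095) = 9.159×10^-5

L/L_☉ ≈ 9.2×10^-5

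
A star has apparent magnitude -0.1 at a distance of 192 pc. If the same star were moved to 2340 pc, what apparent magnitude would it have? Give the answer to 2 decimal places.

m ≈ 5.33

Flux ∝ 1/d², so Δm = 5 log₁₀(d₂/d₁) = 5 log₁₀(2340/192) = 5.430
m₂ = m₁ + Δm = -0.1 + (5.430) = 5.330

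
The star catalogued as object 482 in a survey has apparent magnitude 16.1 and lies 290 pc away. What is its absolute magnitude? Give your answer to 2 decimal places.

5 log₁₀(d/10 pc) = 5 log₁₀(290.0) − 5 = 7.312
M = m − 5 log₁₀(d/10) = 16.1 − 7.312 = 8.788

M ≈ 8.79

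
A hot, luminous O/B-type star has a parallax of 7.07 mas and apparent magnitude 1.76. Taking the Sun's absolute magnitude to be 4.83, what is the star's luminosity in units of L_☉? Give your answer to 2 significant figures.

L/L_☉ ≈ 3400

d = 1/p = 1000/7.07 mas = 141.4 pc
M = m − 5 log₁₀ d + 5 = 1.76 − 5·2.1506 + 5 = -3.993
M − M_☉ = -3.993 − 4.83 = -8.823
L/L_☉ = 10^(−0.4 × -8.823) = 3382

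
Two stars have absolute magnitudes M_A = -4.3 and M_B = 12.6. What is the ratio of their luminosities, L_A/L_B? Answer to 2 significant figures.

L_A/L_B ≈ 5.8×10^6

ΔM = M_A − M_B = -16.9
L_A/L_B = 10^(−0.4 ΔM) = 10^6.760 = 5.754×10^6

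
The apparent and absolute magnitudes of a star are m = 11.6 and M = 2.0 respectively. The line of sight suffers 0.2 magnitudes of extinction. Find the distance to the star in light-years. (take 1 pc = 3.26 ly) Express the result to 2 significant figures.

m − M = 5 log₁₀(d/10 pc) + A  ⇒  11.6 − (2.0) − 0.2 = 5 log₁₀(d/10)
9.400 = 5 log₁₀(d/10)
log₁₀ d = (m − M − A)/5 + 1 = 2.8800
d = 10^2.8800 = 758.6 pc
= 2473 ly

d ≈ 2500 ly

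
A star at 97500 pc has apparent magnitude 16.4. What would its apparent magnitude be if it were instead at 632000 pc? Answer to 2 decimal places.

m ≈ 20.46

Flux ∝ 1/d², so Δm = 5 log₁₀(d₂/d₁) = 5 log₁₀(632000/97500) = 4.059
m₂ = m₁ + Δm = 16.4 + (4.059) = 20.459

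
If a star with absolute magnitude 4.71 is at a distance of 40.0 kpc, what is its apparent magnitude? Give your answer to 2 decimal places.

m ≈ 22.72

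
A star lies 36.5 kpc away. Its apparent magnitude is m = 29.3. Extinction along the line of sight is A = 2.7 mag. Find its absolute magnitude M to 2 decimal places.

d = 36.5 kpc = 36500 pc
5 log₁₀(d/10 pc) = 5 log₁₀(36500) − 5 = 17.811
M = m − 5 log₁₀(d/10) − A = 29.3 − 17.811 − 2.7 = 8.789

M ≈ 8.79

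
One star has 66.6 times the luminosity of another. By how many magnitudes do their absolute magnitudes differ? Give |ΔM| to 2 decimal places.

Pogson: ΔM = −2.5 log₁₀(ratio) = −2.5 log₁₀(66.6) = −2.5 × 1.8235 = -4.559

|ΔM| ≈ 4.56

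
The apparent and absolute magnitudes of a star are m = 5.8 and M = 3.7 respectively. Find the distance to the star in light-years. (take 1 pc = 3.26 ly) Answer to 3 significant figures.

Distance modulus: m − M = 5.8 − (3.7) = 2.100
m − M = 5 log₁₀ d − 5
log₁₀ d = (m − M)/5 + 1 = 1.4200
d = 10^1.4200 = 26.30 pc
= 85.75 ly

d ≈ 85.7 ly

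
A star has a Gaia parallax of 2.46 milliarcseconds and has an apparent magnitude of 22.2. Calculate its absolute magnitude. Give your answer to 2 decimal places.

p = 2.46 mas = 2.46×10^-3″ → d = 1/p = 406.5 pc
5 log₁₀(d/10 pc) = 5 log₁₀(406.5) − 5 = 8.045
M = m − 5 log₁₀(d/10) = 22.2 − 8.045 = 14.155

M ≈ 14.15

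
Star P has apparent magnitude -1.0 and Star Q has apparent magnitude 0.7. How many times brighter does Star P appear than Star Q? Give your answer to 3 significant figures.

Δm = -1.0 − (0.7) = -1.7
Flux ratio = 10^(−0.4 Δm) = 10^(−0.4 × -1.7) = 10^0.680 = 4.786

4.79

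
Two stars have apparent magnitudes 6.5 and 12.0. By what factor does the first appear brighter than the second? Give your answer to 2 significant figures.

Δm = 6.5 − (12.0) = -5.5
Flux ratio = 10^(−0.4 Δm) = 10^(−0.4 × -5.5) = 10^2.200 = 158.5

160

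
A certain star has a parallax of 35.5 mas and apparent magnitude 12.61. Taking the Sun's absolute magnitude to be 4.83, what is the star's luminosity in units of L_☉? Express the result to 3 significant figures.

d = 1/p = 1000/35.5 mas = 28.17 pc
M = m − 5 log₁₀ d + 5 = 12.61 − 5·1.4498 + 5 = 10.361
M − M_☉ = 10.361 − 4.83 = 5.531
L/L_☉ = 10^(−0.4 × 5.531) = 6.131×10^-3

L/L_☉ ≈ 6.13×10^-3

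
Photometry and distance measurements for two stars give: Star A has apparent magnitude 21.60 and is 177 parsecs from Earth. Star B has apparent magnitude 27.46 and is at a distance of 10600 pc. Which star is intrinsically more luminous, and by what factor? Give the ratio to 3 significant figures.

Star A: M = m − 5 log₁₀ d + 5 = 21.60 − 5·2.2480 + 5 = 15.360
Star B: M = m − 5 log₁₀ d + 5 = 27.46 − 5·4.0253 + 5 = 12.333
ΔM = M_A − M_B = 15.360 − (12.333) = 3.027; smaller M is more luminous → Star B.
L ratio = 10^(0.4 |ΔM|) = 10^1.211 = 16.24

Star B is more luminous, by a factor of 16.2.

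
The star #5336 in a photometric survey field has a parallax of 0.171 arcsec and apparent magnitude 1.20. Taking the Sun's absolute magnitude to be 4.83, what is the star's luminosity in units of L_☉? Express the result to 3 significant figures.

d = 1/p = 1/0.171″ = 5.848 pc
M = m − 5 log₁₀ d + 5 = 1.20 − 5·0.7670 + 5 = 2.365
M − M_☉ = 2.365 − 4.83 = -2.465
L/L_☉ = 10^(−0.4 × -2.465) = 9.683

L/L_☉ ≈ 9.68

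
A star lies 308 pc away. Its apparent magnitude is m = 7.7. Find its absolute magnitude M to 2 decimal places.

5 log₁₀(d/10 pc) = 5 log₁₀(308.0) − 5 = 7.443
M = m − 5 log₁₀(d/10) = 7.7 − 7.443 = 0.257

M ≈ 0.26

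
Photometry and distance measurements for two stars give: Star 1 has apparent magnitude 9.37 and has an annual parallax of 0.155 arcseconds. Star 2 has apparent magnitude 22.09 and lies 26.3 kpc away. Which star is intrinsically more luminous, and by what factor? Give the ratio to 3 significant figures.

Star 2 is more luminous, by a factor of 136.

Star 1: d = 1/p = 1/0.155″ = 6.452 pc
Star 1: M = m − 5 log₁₀ d + 5 = 9.37 − 5·0.8097 + 5 = 10.322
Star 2: d = 26.3 kpc = 26300 pc
Star 2: M = m − 5 log₁₀ d + 5 = 22.09 − 5·4.4200 + 5 = 4.990
ΔM = M_1 − M_2 = 10.322 − (4.990) = 5.331; smaller M is more luminous → Star 2.
L ratio = 10^(0.4 |ΔM|) = 10^2.133 = 135.7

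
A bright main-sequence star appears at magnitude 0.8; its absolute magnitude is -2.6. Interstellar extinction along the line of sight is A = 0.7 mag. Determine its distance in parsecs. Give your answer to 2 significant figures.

m − M = 5 log₁₀(d/10 pc) + A  ⇒  0.8 − (-2.6) − 0.7 = 5 log₁₀(d/10)
2.700 = 5 log₁₀(d/10)
log₁₀ d = (m − M − A)/5 + 1 = 1.5400
d = 10^1.5400 = 34.67 pc

d ≈ 35 pc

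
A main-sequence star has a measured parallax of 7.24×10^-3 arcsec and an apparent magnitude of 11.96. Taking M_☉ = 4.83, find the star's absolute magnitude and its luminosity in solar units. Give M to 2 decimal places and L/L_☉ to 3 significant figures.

M ≈ 6.26; L/L_☉ ≈ 0.268

d = 1/p = 1/7.24×10^-3″ = 138.1 pc
M = m − 5 log₁₀ d + 5 = 11.96 − 5·2.1403 + 5 = 6.259
M − M_☉ = 6.259 − 4.83 = 1.429
L/L_☉ = 10^(−0.4 × 1.429) = 0.2682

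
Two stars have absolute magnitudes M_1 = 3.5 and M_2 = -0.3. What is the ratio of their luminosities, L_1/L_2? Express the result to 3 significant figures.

L_1/L_2 ≈ 0.0302

ΔM = M_1 − M_2 = 3.8
L_1/L_2 = 10^(−0.4 ΔM) = 10^-1.520 = 0.03020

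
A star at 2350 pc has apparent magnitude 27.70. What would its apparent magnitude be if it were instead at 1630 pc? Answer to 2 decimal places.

m ≈ 26.91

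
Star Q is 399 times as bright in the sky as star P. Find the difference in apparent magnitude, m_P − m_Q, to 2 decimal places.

m_P − m_Q ≈ 6.50

Pogson: Δm = −2.5 log₁₀(ratio) = −2.5 log₁₀(399) = −2.5 × 2.6010 = -6.502
Star Q is brighter so has the smaller magnitude: m_P − m_Q is positive.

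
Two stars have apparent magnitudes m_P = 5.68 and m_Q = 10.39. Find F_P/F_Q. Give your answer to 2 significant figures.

Magnitude difference = -4.71
Flux ratio = 10^(−0.4 Δm) = 10^(−0.4 × -4.71) = 10^1.884 = 76.56

F_P/F_Q ≈ 77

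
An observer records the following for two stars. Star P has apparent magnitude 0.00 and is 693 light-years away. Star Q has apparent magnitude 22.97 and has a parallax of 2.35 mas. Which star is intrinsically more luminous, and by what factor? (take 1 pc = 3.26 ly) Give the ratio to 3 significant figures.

Star P is more luminous, by a factor of 3.85×10^8.

Star P: d = 693 ly / 3.26 = 212.6 pc
Star P: M = m − 5 log₁₀ d + 5 = 0.00 − 5·2.3275 + 5 = -6.638
Star Q: p = 2.35 mas = 2.35×10^-3″ → d = 1/p = 425.5 pc
Star Q: M = m − 5 log₁₀ d + 5 = 22.97 − 5·2.6289 + 5 = 14.825
ΔM = M_P − M_Q = -6.638 − (14.825) = -21.463; smaller M is more luminous → Star P.
L ratio = 10^(0.4 |ΔM|) = 10^8.585 = 3.847×10^8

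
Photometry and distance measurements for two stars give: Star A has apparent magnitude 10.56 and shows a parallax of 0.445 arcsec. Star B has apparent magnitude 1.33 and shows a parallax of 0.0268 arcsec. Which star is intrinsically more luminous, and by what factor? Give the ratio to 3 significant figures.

Star A: d = 1/p = 1/0.445″ = 2.247 pc
Star A: M = m − 5 log₁₀ d + 5 = 10.56 − 5·0.3516 + 5 = 13.802
Star B: d = 1/p = 1/0.0268″ = 37.31 pc
Star B: M = m − 5 log₁₀ d + 5 = 1.33 − 5·1.5719 + 5 = -1.529
ΔM = M_A − M_B = 13.802 − (-1.529) = 15.331; smaller M is more luminous → Star B.
L ratio = 10^(0.4 |ΔM|) = 10^6.132 = 1.357×10^6

Star B is more luminous, by a factor of 1.36×10^6.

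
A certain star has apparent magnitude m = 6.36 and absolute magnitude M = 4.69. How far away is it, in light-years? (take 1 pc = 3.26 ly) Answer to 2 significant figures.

Distance modulus: m − M = 6.36 − (4.69) = 1.670
m − M = 5 log₁₀ d − 5
log₁₀ d = (m − M)/5 + 1 = 1.3340
d = 10^1.3340 = 21.58 pc
= 70.34 ly

d ≈ 70 ly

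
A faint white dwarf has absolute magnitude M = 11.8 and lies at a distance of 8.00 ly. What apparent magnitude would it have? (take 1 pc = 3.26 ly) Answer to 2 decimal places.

m ≈ 8.75

d = 8.00 ly / 3.26 = 2.454 pc
m = M + 5 log₁₀ d − 5 = 11.8 + 5·0.3899 − 5 = 8.749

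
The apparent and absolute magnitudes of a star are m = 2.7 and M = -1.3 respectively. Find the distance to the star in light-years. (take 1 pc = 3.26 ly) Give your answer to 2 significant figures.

d ≈ 210 ly

Distance modulus: m − M = 2.7 − (-1.3) = 4.000
m − M = 5 log₁₀ d − 5
log₁₀ d = (m − M)/5 + 1 = 1.8000
d = 10^1.8000 = 63.10 pc
= 205.7 ly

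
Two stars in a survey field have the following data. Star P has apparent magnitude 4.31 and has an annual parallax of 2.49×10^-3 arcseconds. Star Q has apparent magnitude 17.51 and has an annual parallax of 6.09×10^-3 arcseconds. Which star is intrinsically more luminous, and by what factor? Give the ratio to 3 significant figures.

Star P is more luminous, by a factor of 1.14×10^6.

Star P: d = 1/p = 1/2.49×10^-3″ = 401.6 pc
Star P: M = m − 5 log₁₀ d + 5 = 4.31 − 5·2.6038 + 5 = -3.709
Star Q: d = 1/p = 1/6.09×10^-3″ = 164.2 pc
Star Q: M = m − 5 log₁₀ d + 5 = 17.51 − 5·2.2154 + 5 = 11.433
ΔM = M_P − M_Q = -3.709 − (11.433) = -15.142; smaller M is more luminous → Star P.
L ratio = 10^(0.4 |ΔM|) = 10^6.057 = 1.140×10^6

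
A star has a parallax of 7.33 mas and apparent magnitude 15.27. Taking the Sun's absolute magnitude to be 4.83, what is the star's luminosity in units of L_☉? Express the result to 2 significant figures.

d = 1/p = 1000/7.33 mas = 136.4 pc
M = m − 5 log₁₀ d + 5 = 15.27 − 5·2.1349 + 5 = 9.596
M − M_☉ = 9.596 − 4.83 = 4.766
L/L_☉ = 10^(−0.4 × 4.766) = 0.01241

L/L_☉ ≈ 0.012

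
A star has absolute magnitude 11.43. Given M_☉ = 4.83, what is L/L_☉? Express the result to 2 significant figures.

L/L_☉ ≈ 2.3×10^-3

M − M_☉ = 11.43 − 4.83 = 6.600
L/L_☉ = 10^(−0.4 (M − M_☉)) = 10^-2.640 = 2.291×10^-3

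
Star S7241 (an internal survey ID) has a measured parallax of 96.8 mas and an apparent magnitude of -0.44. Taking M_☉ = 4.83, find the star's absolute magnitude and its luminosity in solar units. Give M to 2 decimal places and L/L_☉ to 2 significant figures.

M ≈ -0.51; L/L_☉ ≈ 140

d = 1/p = 1000/96.8 mas = 10.33 pc
M = m − 5 log₁₀ d + 5 = -0.44 − 5·1.0141 + 5 = -0.511
M − M_☉ = -0.511 − 4.83 = -5.341
L/L_☉ = 10^(−0.4 × -5.341) = 136.9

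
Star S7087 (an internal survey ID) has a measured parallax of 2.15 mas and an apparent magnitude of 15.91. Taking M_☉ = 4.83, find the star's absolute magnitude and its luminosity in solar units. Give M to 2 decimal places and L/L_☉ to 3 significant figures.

M ≈ 7.57; L/L_☉ ≈ 0.0800

d = 1/p = 1000/2.15 mas = 465.1 pc
M = m − 5 log₁₀ d + 5 = 15.91 − 5·2.6676 + 5 = 7.572
M − M_☉ = 7.572 − 4.83 = 2.742
L/L_☉ = 10^(−0.4 × 2.742) = 0.08001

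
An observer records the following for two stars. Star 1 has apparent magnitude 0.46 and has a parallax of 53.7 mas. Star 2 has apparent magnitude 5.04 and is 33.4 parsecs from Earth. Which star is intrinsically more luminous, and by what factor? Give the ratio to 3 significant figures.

Star 1 is more luminous, by a factor of 21.1.

Star 1: p = 53.7 mas = 0.0537″ → d = 1/p = 18.62 pc
Star 1: M = m − 5 log₁₀ d + 5 = 0.46 − 5·1.2700 + 5 = -0.890
Star 2: M = m − 5 log₁₀ d + 5 = 5.04 − 5·1.5237 + 5 = 2.421
ΔM = M_1 − M_2 = -0.890 − (2.421) = -3.311; smaller M is more luminous → Star 1.
L ratio = 10^(0.4 |ΔM|) = 10^1.325 = 21.11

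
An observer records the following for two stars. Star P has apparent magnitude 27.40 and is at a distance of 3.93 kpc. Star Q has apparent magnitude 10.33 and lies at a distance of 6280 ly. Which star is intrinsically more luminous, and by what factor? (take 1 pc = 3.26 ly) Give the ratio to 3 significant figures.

Star Q is more luminous, by a factor of 1.62×10^6.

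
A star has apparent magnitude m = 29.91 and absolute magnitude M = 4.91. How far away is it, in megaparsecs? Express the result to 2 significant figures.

μ = m − M = 25.000
m − M = 5 log₁₀ d − 5
log₁₀ d = (m − M)/5 + 1 = 6.0000
d = 10^6.0000 = 1.000×10^6 pc
= 1.000 Mpc

d ≈ 1.0 Mpc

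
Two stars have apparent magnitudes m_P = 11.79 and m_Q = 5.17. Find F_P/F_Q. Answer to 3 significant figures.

F_P/F_Q ≈ 2.25×10^-3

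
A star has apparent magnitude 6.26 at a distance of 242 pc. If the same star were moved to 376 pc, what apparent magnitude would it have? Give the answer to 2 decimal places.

Flux ∝ 1/d², so Δm = 5 log₁₀(d₂/d₁) = 5 log₁₀(376/242) = 0.957
m₂ = m₁ + Δm = 6.26 + (0.957) = 7.217

m ≈ 7.22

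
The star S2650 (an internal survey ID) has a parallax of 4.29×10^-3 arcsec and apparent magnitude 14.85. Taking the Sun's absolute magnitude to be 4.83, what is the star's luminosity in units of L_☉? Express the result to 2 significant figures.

L/L_☉ ≈ 0.053

d = 1/p = 1/4.29×10^-3″ = 233.1 pc
M = m − 5 log₁₀ d + 5 = 14.85 − 5·2.3675 + 5 = 8.012
M − M_☉ = 8.012 − 4.83 = 3.182
L/L_☉ = 10^(−0.4 × 3.182) = 0.05334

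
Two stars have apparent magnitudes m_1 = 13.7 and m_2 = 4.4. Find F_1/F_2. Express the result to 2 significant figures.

Δm = 13.7 − (4.4) = 9.3
Flux ratio = 10^(−0.4 Δm) = 10^(−0.4 × 9.3) = 10^-3.720 = 1.905×10^-4

F_1/F_2 ≈ 1.9×10^-4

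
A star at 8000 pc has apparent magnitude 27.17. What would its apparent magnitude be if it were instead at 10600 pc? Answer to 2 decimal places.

m ≈ 27.78

Flux ∝ 1/d², so Δm = 5 log₁₀(d₂/d₁) = 5 log₁₀(10600/8000) = 0.611
m₂ = m₁ + Δm = 27.17 + (0.611) = 27.781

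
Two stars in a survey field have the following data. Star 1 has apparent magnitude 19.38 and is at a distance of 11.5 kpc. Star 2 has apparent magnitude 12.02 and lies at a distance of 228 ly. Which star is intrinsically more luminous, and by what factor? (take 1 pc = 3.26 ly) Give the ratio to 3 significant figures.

Star 1 is more luminous, by a factor of 30.8.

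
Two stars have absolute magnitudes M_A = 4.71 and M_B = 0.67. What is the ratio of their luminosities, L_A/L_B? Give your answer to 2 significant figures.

ΔM = M_A − M_B = 4.04
L_A/L_B = 10^(−0.4 ΔM) = 10^-1.616 = 0.02421

L_A/L_B ≈ 0.024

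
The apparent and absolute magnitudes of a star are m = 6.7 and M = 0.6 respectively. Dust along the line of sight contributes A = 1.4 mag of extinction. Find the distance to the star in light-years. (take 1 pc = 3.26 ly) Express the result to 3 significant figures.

m − M = 5 log₁₀(d/10 pc) + A  ⇒  6.7 − (0.6) − 1.4 = 5 log₁₀(d/10)
4.700 = 5 log₁₀(d/10)
log₁₀ d = (m − M − A)/5 + 1 = 1.9400
d = 10^1.9400 = 87.10 pc
= 283.9 ly

d ≈ 284 ly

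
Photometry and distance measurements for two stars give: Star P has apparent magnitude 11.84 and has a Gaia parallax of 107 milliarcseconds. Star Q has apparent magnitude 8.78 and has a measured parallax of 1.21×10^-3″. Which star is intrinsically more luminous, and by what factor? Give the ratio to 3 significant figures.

Star Q is more luminous, by a factor of 131000.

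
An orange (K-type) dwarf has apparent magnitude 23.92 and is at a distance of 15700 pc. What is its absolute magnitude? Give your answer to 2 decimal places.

M ≈ 7.94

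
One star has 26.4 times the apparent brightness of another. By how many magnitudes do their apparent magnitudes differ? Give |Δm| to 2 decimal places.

|Δm| ≈ 3.55

Pogson: Δm = −2.5 log₁₀(ratio) = −2.5 log₁₀(26.4) = −2.5 × 1.4216 = -3.554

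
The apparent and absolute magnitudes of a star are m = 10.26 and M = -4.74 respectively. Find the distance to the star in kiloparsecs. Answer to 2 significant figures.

d ≈ 10 kpc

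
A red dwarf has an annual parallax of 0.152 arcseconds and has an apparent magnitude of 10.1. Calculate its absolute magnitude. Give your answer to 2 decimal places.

M ≈ 11.01

d = 1/p = 1/0.152″ = 6.579 pc
5 log₁₀(d/10 pc) = 5 log₁₀(6.579) − 5 = -0.909
M = m − 5 log₁₀(d/10) = 10.1 + 0.909 = 11.009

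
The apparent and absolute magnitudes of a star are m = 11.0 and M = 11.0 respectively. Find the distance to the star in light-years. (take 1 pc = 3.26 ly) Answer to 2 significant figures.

d ≈ 33 ly

Distance modulus: m − M = 11.0 − (11.0) = 0.000
m − M = 5 log₁₀ d − 5
log₁₀ d = (m − M)/5 + 1 = 1.0000
d = 10^1.0000 = 10.00 pc
= 32.60 ly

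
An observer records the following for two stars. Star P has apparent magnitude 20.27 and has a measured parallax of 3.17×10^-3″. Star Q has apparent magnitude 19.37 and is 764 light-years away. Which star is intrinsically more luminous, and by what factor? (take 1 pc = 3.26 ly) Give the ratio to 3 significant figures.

Star Q is more luminous, by a factor of 1.26.

Star P: d = 1/p = 1/3.17×10^-3″ = 315.5 pc
Star P: M = m − 5 log₁₀ d + 5 = 20.27 − 5·2.4989 + 5 = 12.775
Star Q: d = 764 ly / 3.26 = 234.4 pc
Star Q: M = m − 5 log₁₀ d + 5 = 19.37 − 5·2.3699 + 5 = 12.521
ΔM = M_P − M_Q = 12.775 − (12.521) = 0.255; smaller M is more luminous → Star Q.
L ratio = 10^(0.4 |ΔM|) = 10^0.102 = 1.264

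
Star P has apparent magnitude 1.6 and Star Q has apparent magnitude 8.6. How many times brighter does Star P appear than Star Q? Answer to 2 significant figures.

Magnitude difference = -7.0
Flux ratio = 10^(−0.4 Δm) = 10^(−0.4 × -7.0) = 10^2.800 = 631.0

630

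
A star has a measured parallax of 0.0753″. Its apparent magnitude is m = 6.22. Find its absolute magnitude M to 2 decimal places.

d = 1/p = 1/0.0753″ = 13.28 pc
5 log₁₀(d/10 pc) = 5 log₁₀(13.28) − 5 = 0.616
M = m − 5 log₁₀(d/10) = 6.22 − 0.616 = 5.604

M ≈ 5.60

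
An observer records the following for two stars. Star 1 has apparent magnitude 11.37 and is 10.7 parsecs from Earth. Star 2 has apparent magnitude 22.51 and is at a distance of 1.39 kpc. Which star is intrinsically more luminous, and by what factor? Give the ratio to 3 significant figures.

Star 1 is more luminous, by a factor of 1.69.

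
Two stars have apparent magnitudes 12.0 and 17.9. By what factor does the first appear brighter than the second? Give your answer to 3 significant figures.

229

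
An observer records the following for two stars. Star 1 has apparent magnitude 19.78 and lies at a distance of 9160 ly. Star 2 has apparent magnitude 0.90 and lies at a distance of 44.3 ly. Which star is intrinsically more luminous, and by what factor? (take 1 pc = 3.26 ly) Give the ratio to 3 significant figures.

Star 1: d = 9160 ly / 3.26 = 2810 pc
Star 1: M = m − 5 log₁₀ d + 5 = 19.78 − 5·3.4487 + 5 = 7.537
Star 2: d = 44.3 ly / 3.26 = 13.59 pc
Star 2: M = m − 5 log₁₀ d + 5 = 0.90 − 5·1.1332 + 5 = 0.234
ΔM = M_1 − M_2 = 7.537 − (0.234) = 7.303; smaller M is more luminous → Star 2.
L ratio = 10^(0.4 |ΔM|) = 10^2.921 = 833.7

Star 2 is more luminous, by a factor of 834.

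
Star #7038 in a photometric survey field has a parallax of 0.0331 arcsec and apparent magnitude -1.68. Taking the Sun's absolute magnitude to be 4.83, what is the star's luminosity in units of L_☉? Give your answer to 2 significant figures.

d = 1/p = 1/0.0331″ = 30.21 pc
M = m − 5 log₁₀ d + 5 = -1.68 − 5·1.4802 + 5 = -4.081
M − M_☉ = -4.081 − 4.83 = -8.911
L/L_☉ = 10^(−0.4 × -8.911) = 3667

L/L_☉ ≈ 3700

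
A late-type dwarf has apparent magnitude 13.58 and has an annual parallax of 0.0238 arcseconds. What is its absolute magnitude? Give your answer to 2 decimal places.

d = 1/p = 1/0.0238″ = 42.02 pc
5 log₁₀(d/10 pc) = 5 log₁₀(42.02) − 5 = 3.117
M = m − 5 log₁₀(d/10) = 13.58 − 3.117 = 10.463

M ≈ 10.46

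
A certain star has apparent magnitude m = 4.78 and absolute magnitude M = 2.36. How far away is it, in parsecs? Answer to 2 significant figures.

Distance modulus: m − M = 4.78 − (2.36) = 2.420
m − M = 5 log₁₀ d − 5
log₁₀ d = (m − M)/5 + 1 = 1.4840
d = 10^1.4840 = 30.48 pc

d ≈ 30 pc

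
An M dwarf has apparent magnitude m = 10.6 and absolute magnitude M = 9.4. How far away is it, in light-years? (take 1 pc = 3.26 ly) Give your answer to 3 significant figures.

μ = m − M = 1.200
m − M = 5 log₁₀ d − 5
log₁₀ d = (m − M)/5 + 1 = 1.2400
d = 10^1.2400 = 17.38 pc
= 56.65 ly

d ≈ 56.7 ly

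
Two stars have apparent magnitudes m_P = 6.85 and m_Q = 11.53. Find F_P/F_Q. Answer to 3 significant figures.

Δm = 6.85 − (11.53) = -4.68
Flux ratio = 10^(−0.4 Δm) = 10^(−0.4 × -4.68) = 10^1.872 = 74.47

F_P/F_Q ≈ 74.5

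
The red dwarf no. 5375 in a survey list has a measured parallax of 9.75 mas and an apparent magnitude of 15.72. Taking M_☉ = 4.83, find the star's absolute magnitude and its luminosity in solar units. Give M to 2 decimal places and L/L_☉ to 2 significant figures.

M ≈ 10.67; L/L_☉ ≈ 4.6×10^-3

d = 1/p = 1000/9.75 mas = 102.6 pc
M = m − 5 log₁₀ d + 5 = 15.72 − 5·2.0110 + 5 = 10.665
M − M_☉ = 10.665 − 4.83 = 5.835
L/L_☉ = 10^(−0.4 × 5.835) = 4.634×10^-3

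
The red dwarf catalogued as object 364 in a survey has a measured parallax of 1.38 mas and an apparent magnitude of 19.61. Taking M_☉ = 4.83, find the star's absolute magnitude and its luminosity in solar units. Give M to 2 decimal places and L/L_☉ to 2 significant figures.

M ≈ 10.31; L/L_☉ ≈ 6.4×10^-3

d = 1/p = 1000/1.38 mas = 724.6 pc
M = m − 5 log₁₀ d + 5 = 19.61 − 5·2.8601 + 5 = 10.309
M − M_☉ = 10.309 − 4.83 = 5.479
L/L_☉ = 10^(−0.4 × 5.479) = 6.430×10^-3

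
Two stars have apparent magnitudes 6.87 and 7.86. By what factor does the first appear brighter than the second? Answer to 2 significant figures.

2.5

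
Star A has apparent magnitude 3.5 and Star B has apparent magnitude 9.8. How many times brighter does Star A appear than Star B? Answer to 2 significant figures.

Magnitude difference = -6.3
Flux ratio = 10^(−0.4 Δm) = 10^(−0.4 × -6.3) = 10^2.520 = 331.1

330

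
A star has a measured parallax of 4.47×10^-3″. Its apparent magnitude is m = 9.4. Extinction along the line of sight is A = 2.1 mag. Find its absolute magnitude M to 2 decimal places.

M ≈ 0.55

d = 1/p = 1/4.47×10^-3″ = 223.7 pc
5 log₁₀(d/10 pc) = 5 log₁₀(223.7) − 5 = 6.748
M = m − 5 log₁₀(d/10) − A = 9.4 − 6.748 − 2.1 = 0.552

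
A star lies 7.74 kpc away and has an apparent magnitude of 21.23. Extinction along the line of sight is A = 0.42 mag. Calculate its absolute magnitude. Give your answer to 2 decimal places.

d = 7.74 kpc = 7740 pc
5 log₁₀(d/10 pc) = 5 log₁₀(7740) − 5 = 14.444
M = m − 5 log₁₀(d/10) − A = 21.23 − 14.444 − 0.42 = 6.366

M ≈ 6.37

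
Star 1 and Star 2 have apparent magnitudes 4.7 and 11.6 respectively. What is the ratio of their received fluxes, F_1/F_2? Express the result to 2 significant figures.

F_1/F_2 ≈ 580

Magnitude difference = -6.9
Flux ratio = 10^(−0.4 Δm) = 10^(−0.4 × -6.9) = 10^2.760 = 575.4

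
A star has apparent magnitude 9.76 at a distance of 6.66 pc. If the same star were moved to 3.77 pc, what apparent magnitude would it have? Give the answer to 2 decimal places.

m ≈ 8.52

Flux ∝ 1/d², so Δm = 5 log₁₀(d₂/d₁) = 5 log₁₀(3.77/6.66) = -1.236
m₂ = m₁ + Δm = 9.76 + (-1.236) = 8.524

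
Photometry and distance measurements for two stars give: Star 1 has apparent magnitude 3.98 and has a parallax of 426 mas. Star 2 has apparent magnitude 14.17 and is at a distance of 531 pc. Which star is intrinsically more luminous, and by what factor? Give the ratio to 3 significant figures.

Star 2 is more luminous, by a factor of 4.30.

Star 1: p = 426 mas = 0.426″ → d = 1/p = 2.347 pc
Star 1: M = m − 5 log₁₀ d + 5 = 3.98 − 5·0.3706 + 5 = 7.127
Star 2: M = m − 5 log₁₀ d + 5 = 14.17 − 5·2.7251 + 5 = 5.545
ΔM = M_1 − M_2 = 7.127 − (5.545) = 1.583; smaller M is more luminous → Star 2.
L ratio = 10^(0.4 |ΔM|) = 10^0.633 = 4.295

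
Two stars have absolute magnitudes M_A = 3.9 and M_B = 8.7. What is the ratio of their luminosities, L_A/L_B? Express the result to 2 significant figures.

L_A/L_B ≈ 83

ΔM = M_A − M_B = -4.8
L_A/L_B = 10^(−0.4 ΔM) = 10^1.920 = 83.18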